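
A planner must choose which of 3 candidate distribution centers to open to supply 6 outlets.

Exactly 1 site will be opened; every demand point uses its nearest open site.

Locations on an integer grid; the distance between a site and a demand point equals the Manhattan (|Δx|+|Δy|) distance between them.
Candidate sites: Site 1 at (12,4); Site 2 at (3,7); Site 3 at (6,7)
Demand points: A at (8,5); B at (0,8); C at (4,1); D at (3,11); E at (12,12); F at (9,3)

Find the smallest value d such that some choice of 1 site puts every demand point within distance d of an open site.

11

Open {Site 3}.
  Farthest demand point is E at distance 11 (to Site 3); all others are ≤ 11.
With {Site 2} the worst case is 14.
With {Site 1} the worst case is 16.
No size-1 selection achieves below 11.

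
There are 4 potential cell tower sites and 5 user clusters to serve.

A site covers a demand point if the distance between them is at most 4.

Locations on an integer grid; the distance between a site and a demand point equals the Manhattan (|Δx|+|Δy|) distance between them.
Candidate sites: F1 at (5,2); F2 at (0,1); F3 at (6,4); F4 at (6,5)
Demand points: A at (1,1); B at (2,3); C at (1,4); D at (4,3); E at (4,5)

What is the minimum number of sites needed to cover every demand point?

2

Coverage sets (demand points within 4 of each site):
  F1: {B, D, E}
  F2: {A, B, C}
  F3: {D, E}
  F4: {D, E}
No single site covers all 5 demand points.
But {F1, F2} covers everything, so the minimum is 2.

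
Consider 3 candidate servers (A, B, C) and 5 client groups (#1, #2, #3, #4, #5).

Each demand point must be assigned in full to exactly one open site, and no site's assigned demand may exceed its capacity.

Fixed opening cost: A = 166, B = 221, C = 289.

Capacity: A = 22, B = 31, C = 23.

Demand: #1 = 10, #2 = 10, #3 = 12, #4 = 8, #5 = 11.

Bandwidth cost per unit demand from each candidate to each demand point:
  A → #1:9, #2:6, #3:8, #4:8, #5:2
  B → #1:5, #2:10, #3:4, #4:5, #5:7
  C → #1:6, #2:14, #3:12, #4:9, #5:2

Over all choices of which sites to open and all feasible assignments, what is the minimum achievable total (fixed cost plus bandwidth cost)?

Open {A, B}; cheapest assignment that respects the capacities:
  A (cap 22, load 21): #2, #5 — cost 10×6 + 11×2 = 82
  B (cap 31, load 30): #1, #3, #4 — cost 10×5 + 12×4 + 8×5 = 138
  Shipping 220, fixed 387 → total 607.
  Any other capacity-feasible assignment to {A, B} ships for at least 220.
Compare {B, C}: its best feasible assignment gives total 780.
Compare {A, B, C}: its best feasible assignment gives total 896.
Every other set of open sites that can feasibly serve all demand totals ≥ 780 even under its best assignment. Minimum: 607.

607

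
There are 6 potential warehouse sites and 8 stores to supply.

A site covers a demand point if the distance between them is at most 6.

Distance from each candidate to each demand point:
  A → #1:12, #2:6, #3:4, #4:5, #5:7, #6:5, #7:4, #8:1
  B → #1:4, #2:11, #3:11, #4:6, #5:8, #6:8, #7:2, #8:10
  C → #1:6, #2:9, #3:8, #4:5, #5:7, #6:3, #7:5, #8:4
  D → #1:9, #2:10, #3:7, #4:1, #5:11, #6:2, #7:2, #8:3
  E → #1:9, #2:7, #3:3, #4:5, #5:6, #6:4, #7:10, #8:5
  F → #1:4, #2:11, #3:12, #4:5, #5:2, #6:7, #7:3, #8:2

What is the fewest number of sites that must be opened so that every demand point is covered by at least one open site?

Coverage sets (demand points within 6 of each site):
  A: {#2, #3, #4, #6, #7, #8}
  B: {#1, #4, #7}
  C: {#1, #4, #6, #7, #8}
  D: {#4, #6, #7, #8}
  E: {#3, #4, #5, #6, #8}
  F: {#1, #4, #5, #7, #8}
No single site covers all 8 demand points.
But {A, F} covers everything, so the minimum is 2.

2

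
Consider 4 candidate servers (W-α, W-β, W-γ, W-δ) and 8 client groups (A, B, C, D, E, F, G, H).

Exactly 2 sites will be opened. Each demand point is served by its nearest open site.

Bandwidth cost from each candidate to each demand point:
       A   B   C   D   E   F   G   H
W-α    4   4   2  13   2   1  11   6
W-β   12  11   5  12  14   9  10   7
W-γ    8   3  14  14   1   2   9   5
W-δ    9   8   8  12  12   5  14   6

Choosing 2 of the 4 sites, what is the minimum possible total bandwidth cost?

38

Open {W-α, W-γ}.
  A→W-α 4, B→W-γ 3, C→W-α 2, D→W-α 13, E→W-γ 1, F→W-α 1, G→W-γ 9, H→W-γ 5  ⇒ total 38.
Compare {W-α, W-β}: total 41.
Compare {W-α, W-δ}: total 42.
No size-2 selection does better; minimum is 38.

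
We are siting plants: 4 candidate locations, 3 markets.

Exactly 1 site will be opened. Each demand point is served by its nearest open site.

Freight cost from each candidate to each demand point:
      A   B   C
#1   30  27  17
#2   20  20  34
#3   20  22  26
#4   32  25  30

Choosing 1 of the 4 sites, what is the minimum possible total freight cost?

68

Open {#3}.
  A→#3 20, B→#3 22, C→#3 26  ⇒ total 68.
Compare {#1}: total 74.
Compare {#2}: total 74.
No size-1 selection does better; minimum is 68.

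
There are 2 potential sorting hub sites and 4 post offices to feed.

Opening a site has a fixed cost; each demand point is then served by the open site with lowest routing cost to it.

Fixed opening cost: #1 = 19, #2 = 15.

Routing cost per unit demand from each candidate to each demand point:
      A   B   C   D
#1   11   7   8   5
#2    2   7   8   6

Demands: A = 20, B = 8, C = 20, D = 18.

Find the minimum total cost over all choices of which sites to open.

Open {#2}: assign each demand point to its cheapest open site.
  A→#2 20×2=40, B→#2 8×7=56, C→#2 20×8=160, D→#2 18×6=108
  routing cost 364, fixed 15 → total 379.
Compare {#1, #2}: routing cost 346 + fixed 34 = 380.
Compare {#1}: routing cost 526 + fixed 19 = 545.

379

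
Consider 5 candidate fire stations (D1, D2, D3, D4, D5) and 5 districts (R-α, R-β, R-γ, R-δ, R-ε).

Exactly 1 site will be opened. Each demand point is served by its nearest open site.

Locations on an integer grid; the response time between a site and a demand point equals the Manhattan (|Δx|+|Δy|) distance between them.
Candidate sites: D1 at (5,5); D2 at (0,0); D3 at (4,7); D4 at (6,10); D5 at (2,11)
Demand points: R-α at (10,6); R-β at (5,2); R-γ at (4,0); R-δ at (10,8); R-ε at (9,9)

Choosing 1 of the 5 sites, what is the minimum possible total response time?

Open {D1}.
  R-α→D1 6, R-β→D1 3, R-γ→D1 6, R-δ→D1 8, R-ε→D1 8  ⇒ total 31.
Compare {D3}: total 34.
Compare {D4}: total 39.
No size-1 selection does better; minimum is 31.

31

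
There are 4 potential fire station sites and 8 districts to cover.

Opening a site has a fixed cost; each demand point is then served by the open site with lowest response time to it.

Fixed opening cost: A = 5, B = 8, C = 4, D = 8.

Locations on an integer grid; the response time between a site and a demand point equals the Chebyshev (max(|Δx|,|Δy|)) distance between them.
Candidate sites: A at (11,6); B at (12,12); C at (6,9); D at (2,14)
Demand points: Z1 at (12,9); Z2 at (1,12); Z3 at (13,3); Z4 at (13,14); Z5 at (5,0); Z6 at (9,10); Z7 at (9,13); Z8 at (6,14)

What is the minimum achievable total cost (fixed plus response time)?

45

Open {A, C}: assign each demand point to its cheapest open site.
  Z1→A 3, Z2→C 5, Z3→A 3, Z4→C 7, Z5→A 6, Z6→C 3, Z7→C 4, Z8→C 5
  response time 36, fixed 9 → total 45.
Compare {A, B, C}: response time 30 + fixed 17 = 47.
Compare {A, B, D}: response time 26 + fixed 21 = 47.
Compare {A, B}: response time 36 + fixed 13 = 49.
All other subsets cost ≥ 47. Minimum total cost: 45.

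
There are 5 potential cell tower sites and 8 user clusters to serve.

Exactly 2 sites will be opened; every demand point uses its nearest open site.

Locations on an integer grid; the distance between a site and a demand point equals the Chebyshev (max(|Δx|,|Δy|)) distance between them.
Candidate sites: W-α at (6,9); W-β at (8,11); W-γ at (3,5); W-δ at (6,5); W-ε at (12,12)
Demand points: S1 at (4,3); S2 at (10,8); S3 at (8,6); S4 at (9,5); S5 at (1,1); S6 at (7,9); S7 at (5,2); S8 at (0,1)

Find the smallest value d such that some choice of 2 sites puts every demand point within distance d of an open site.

Open {W-α, W-γ}.
  Farthest demand point is S2 at distance 4 (to W-α); all others are ≤ 4.
With {W-γ, W-δ} the worst case is 4.
With {W-α, W-δ} the worst case is 6.
No size-2 selection achieves below 4.

4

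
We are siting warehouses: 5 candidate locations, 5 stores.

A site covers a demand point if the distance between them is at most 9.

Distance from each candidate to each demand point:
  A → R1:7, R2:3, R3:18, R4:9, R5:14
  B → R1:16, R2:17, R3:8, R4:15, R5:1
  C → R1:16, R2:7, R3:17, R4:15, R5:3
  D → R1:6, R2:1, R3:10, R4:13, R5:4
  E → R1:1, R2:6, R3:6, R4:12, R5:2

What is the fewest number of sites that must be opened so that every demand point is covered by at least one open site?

Coverage sets (demand points within 9 of each site):
  A: {R1, R2, R4}
  B: {R3, R5}
  C: {R2, R5}
  D: {R1, R2, R5}
  E: {R1, R2, R3, R5}
No single site covers all 5 demand points.
But {A, B} covers everything, so the minimum is 2.

2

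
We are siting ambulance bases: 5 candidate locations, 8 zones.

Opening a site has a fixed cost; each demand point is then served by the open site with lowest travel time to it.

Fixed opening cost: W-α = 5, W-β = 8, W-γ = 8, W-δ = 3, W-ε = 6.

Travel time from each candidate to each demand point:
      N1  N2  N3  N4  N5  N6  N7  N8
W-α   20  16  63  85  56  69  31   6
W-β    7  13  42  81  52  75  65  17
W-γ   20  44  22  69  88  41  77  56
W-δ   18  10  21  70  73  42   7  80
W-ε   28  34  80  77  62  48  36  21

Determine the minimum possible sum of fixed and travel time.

231

Open {W-α, W-β, W-δ}: assign each demand point to its cheapest open site.
  N1→W-β 7, N2→W-δ 10, N3→W-δ 21, N4→W-δ 70, N5→W-β 52, N6→W-δ 42, N7→W-δ 7, N8→W-α 6
  travel time 215, fixed 16 → total 231.
Compare {W-β, W-δ}: travel time 226 + fixed 11 = 237.
Compare {W-α, W-β, W-γ, W-δ}: travel time 213 + fixed 24 = 237.
Compare {W-α, W-β, W-δ, W-ε}: travel time 215 + fixed 22 = 237.
All other subsets cost ≥ 237. Minimum total cost: 231.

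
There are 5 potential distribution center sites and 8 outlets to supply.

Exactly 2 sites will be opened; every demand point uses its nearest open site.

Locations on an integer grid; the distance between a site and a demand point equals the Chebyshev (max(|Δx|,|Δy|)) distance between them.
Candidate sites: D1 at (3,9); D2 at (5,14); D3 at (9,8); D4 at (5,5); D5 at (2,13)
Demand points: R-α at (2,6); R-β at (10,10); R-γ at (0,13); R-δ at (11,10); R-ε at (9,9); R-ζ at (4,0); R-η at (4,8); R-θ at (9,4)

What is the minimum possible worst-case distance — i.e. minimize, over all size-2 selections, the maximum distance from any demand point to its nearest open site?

Open {D1, D4}.
  Farthest demand point is R-δ at distance 6 (to D4); all others are ≤ 6.
With {D2, D4} the worst case is 6.
With {D4, D5} the worst case is 6.
No size-2 selection achieves below 6.

6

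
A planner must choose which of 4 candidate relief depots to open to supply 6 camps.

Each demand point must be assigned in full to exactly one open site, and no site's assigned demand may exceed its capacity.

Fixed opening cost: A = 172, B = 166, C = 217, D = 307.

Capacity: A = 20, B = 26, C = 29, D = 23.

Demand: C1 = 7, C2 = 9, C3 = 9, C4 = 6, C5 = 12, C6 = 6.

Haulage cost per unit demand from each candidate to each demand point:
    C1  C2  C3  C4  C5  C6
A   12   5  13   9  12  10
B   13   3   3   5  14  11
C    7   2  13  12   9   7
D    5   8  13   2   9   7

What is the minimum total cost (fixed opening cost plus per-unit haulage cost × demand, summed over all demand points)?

Open {B, C}; cheapest assignment that respects the capacities:
  B (cap 26, load 24): C2, C3, C4 — cost 9×3 + 9×3 + 6×5 = 84
  C (cap 29, load 25): C1, C5, C6 — cost 7×7 + 12×9 + 6×7 = 199
  Shipping 283, fixed 383 → total 666.
  Any other capacity-feasible assignment to {B, C} ships for at least 283.
Compare {A, B, C}: its best feasible assignment gives total 838.
Compare {C, D}: its best feasible assignment gives total 856.
Every other set of open sites that can feasibly serve all demand totals ≥ 838 even under its best assignment. Minimum: 666.

666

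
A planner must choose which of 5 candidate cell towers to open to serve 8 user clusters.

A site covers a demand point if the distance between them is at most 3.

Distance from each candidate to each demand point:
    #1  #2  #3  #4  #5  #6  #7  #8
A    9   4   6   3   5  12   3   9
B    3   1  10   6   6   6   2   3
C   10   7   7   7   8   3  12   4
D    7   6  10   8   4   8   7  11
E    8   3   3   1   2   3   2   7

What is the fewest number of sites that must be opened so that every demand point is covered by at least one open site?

Coverage sets (demand points within 3 of each site):
  A: {#4, #7}
  B: {#1, #2, #7, #8}
  C: {#6}
  D: {}
  E: {#2, #3, #4, #5, #6, #7}
No single site covers all 8 demand points.
But {B, E} covers everything, so the minimum is 2.

2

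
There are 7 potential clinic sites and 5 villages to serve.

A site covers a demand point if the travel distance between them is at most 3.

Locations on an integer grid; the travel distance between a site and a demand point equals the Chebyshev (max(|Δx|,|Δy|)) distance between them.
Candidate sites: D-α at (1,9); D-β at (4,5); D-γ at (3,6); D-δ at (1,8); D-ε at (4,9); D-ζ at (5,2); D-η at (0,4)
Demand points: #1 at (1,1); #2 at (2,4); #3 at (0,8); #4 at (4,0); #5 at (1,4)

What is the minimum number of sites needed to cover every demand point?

Coverage sets (demand points within 3 of each site):
  D-α: {#3}
  D-β: {#2, #5}
  D-γ: {#2, #3, #5}
  D-δ: {#3}
  D-ε: {}
  D-ζ: {#2, #4}
  D-η: {#1, #2, #5}
No 2 sites suffice: every size-2 union leaves at least one demand point uncovered.
But {D-α, D-ζ, D-η} covers everything, so the minimum is 3.

3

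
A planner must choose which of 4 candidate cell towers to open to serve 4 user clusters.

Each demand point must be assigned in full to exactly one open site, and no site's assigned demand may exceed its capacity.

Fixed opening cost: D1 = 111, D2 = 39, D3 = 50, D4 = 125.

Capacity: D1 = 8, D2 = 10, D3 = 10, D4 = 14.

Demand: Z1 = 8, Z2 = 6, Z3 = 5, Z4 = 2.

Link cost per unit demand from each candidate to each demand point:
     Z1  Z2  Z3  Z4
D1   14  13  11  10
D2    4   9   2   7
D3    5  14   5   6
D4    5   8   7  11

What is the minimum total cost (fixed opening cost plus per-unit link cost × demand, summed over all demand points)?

276

Open {D2, D4}; cheapest assignment that respects the capacities:
  D2 (cap 10, load 7): Z3, Z4 — cost 5×2 + 2×7 = 24
  D4 (cap 14, load 14): Z1, Z2 — cost 8×5 + 6×8 = 88
  Shipping 112, fixed 164 → total 276.
  Any other capacity-feasible assignment to {D2, D4} ships for at least 112.
Compare {D3, D4}: its best feasible assignment gives total 300.
Compare {D2, D3, D4}: its best feasible assignment gives total 324.
Every other set of open sites that can feasibly serve all demand totals ≥ 300 even under its best assignment. Minimum: 276.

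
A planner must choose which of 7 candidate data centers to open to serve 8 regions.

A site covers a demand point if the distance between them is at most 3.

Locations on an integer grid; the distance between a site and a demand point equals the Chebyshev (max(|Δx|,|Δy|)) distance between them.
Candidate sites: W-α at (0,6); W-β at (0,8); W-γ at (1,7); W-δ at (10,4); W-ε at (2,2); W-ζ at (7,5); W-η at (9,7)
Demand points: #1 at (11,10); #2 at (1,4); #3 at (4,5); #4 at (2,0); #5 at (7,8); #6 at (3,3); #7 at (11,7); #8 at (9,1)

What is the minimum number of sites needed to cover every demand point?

Coverage sets (demand points within 3 of each site):
  W-α: {#2, #6}
  W-β: {}
  W-γ: {#2, #3}
  W-δ: {#7, #8}
  W-ε: {#2, #3, #4, #6}
  W-ζ: {#3, #5}
  W-η: {#1, #5, #7}
No 2 sites suffice: every size-2 union leaves at least one demand point uncovered.
But {W-δ, W-ε, W-η} covers everything, so the minimum is 3.

3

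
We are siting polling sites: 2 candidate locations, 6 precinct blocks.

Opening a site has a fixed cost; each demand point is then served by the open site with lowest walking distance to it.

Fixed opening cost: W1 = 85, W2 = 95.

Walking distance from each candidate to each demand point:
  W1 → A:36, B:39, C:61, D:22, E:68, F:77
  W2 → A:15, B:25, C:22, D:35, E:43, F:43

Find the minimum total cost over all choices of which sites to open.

278

Open {W2}: assign each demand point to its cheapest open site.
  A→W2 15, B→W2 25, C→W2 22, D→W2 35, E→W2 43, F→W2 43
  walking distance 183, fixed 95 → total 278.
Compare {W1, W2}: walking distance 170 + fixed 180 = 350.
Compare {W1}: walking distance 303 + fixed 85 = 388.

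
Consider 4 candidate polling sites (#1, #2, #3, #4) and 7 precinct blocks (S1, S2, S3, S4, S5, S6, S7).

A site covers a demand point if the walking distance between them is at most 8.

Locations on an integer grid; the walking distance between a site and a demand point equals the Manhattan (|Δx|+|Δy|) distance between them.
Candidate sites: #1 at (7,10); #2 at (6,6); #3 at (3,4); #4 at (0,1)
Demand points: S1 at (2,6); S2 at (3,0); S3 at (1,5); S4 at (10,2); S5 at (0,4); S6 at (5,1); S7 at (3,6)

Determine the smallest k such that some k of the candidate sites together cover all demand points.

Coverage sets (demand points within 8 of each site):
  #1: {S7}
  #2: {S1, S3, S4, S5, S6, S7}
  #3: {S1, S2, S3, S5, S6, S7}
  #4: {S1, S2, S3, S5, S6, S7}
No single site covers all 7 demand points.
But {#2, #3} covers everything, so the minimum is 2.

2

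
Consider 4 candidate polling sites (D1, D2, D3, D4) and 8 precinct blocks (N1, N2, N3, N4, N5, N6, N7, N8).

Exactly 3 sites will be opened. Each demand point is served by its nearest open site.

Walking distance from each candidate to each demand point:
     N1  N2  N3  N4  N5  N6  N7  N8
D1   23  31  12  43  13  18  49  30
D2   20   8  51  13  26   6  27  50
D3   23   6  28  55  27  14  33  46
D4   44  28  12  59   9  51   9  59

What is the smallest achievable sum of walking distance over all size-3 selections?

Open {D1, D2, D4}.
  N1→D2 20, N2→D2 8, N3→D1 12, N4→D2 13, N5→D4 9, N6→D2 6, N7→D4 9, N8→D1 30  ⇒ total 107.
Compare {D2, D3, D4}: total 121.
Compare {D1, D2, D3}: total 127.
No size-3 selection does better; minimum is 107.

107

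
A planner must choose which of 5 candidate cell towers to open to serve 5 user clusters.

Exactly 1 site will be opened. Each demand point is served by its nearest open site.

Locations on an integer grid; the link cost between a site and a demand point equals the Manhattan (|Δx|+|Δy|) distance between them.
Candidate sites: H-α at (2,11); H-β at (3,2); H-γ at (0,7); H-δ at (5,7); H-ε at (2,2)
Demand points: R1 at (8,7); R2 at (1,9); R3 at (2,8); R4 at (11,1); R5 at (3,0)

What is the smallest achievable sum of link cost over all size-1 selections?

34

Open {H-δ}.
  R1→H-δ 3, R2→H-δ 6, R3→H-δ 4, R4→H-δ 12, R5→H-δ 9  ⇒ total 34.
Compare {H-β}: total 37.
Compare {H-ε}: total 38.
No size-1 selection does better; minimum is 34.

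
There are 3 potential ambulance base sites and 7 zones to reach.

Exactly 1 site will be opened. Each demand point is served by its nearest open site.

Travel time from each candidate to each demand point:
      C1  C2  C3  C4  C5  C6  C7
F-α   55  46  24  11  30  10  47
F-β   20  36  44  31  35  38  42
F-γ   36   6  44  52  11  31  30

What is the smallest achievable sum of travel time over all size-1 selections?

210

Open {F-γ}.
  C1→F-γ 36, C2→F-γ 6, C3→F-γ 44, C4→F-γ 52, C5→F-γ 11, C6→F-γ 31, C7→F-γ 30  ⇒ total 210.
Compare {F-α}: total 223.
Compare {F-β}: total 246.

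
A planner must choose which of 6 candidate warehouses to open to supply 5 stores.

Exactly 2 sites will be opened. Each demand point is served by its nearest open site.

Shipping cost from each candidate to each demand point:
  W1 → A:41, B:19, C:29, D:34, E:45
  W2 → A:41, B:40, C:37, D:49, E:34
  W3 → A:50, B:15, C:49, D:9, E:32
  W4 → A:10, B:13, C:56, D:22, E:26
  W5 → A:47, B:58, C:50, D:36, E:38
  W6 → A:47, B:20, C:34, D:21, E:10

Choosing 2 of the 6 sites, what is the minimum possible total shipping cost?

88

Open {W4, W6}.
  A→W4 10, B→W4 13, C→W6 34, D→W6 21, E→W6 10  ⇒ total 88.
Compare {W1, W4}: total 100.
Compare {W3, W4}: total 107.
No size-2 selection does better; minimum is 88.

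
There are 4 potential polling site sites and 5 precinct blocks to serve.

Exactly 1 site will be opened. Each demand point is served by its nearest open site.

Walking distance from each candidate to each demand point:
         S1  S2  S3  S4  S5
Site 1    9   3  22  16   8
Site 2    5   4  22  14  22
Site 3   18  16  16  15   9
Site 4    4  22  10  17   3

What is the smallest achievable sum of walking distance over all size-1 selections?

Open {Site 4}.
  S1→Site 4 4, S2→Site 4 22, S3→Site 4 10, S4→Site 4 17, S5→Site 4 3  ⇒ total 56.
Compare {Site 1}: total 58.
Compare {Site 2}: total 67.
No size-1 selection does better; minimum is 56.

56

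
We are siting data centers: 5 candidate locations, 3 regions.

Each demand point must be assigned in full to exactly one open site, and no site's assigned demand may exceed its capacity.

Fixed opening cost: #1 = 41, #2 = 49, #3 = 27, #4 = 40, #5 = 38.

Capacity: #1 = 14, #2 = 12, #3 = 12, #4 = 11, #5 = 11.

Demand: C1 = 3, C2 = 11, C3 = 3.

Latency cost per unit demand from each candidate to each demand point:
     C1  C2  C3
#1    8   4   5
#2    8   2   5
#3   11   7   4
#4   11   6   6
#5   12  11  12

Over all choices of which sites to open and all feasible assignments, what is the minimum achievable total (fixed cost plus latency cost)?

143

Open {#2, #3}; cheapest assignment that respects the capacities:
  #2 (cap 12, load 11): C2 — cost 11×2 = 22
  #3 (cap 12, load 6): C1, C3 — cost 3×11 + 3×4 = 45
  Shipping 67, fixed 76 → total 143.
  Any other capacity-feasible assignment to {#2, #3} ships for at least 67.
Compare {#1, #3}: its best feasible assignment gives total 148.
Compare {#1, #2}: its best feasible assignment gives total 151.
Every other set of open sites that can feasibly serve all demand totals ≥ 148 even under its best assignment. Minimum: 143.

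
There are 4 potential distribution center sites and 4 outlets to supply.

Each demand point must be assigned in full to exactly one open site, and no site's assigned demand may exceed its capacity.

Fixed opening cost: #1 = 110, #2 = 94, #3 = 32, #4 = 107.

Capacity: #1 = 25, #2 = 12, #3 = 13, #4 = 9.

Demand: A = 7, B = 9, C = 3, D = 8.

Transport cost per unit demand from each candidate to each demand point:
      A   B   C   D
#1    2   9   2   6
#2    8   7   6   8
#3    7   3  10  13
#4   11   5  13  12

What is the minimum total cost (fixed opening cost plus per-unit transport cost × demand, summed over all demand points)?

237

Open {#1, #3}; cheapest assignment that respects the capacities:
  #1 (cap 25, load 18): A, C, D — cost 7×2 + 3×2 + 8×6 = 68
  #3 (cap 13, load 9): B — cost 9×3 = 27
  Shipping 95, fixed 142 → total 237.
  Any other capacity-feasible assignment to {#1, #3} ships for at least 95.
Compare {#1, #4}: its best feasible assignment gives total 330.
Compare {#1, #2, #3}: its best feasible assignment gives total 331.
Every other set of open sites that can feasibly serve all demand totals ≥ 330 even under its best assignment. Minimum: 237.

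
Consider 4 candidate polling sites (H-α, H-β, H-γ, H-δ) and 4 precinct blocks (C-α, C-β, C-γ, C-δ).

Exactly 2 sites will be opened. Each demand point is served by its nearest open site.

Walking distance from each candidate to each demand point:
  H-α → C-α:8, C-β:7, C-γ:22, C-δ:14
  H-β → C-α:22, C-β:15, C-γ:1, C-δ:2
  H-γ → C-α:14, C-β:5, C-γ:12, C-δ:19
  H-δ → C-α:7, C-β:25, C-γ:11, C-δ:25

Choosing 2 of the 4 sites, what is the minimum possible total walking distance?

Open {H-α, H-β}.
  C-α→H-α 8, C-β→H-α 7, C-γ→H-β 1, C-δ→H-β 2  ⇒ total 18.
Compare {H-β, H-γ}: total 22.
Compare {H-β, H-δ}: total 25.
No size-2 selection does better; minimum is 18.

18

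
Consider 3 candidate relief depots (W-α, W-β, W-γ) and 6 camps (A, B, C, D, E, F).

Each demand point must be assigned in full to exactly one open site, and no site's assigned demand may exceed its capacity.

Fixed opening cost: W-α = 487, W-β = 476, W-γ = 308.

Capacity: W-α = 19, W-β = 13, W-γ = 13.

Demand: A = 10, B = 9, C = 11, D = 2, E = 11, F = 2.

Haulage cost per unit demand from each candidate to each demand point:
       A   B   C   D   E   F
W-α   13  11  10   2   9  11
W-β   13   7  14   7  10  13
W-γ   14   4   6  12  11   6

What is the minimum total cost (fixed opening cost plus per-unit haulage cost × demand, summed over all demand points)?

1702

Open {W-α, W-β, W-γ}; cheapest assignment that respects the capacities:
  W-α (cap 19, load 19): A, B — cost 10×13 + 9×11 = 229
  W-β (cap 13, load 13): D, E — cost 2×7 + 11×10 = 124
  W-γ (cap 13, load 13): C, F — cost 11×6 + 2×6 = 78
  Shipping 431, fixed 1271 → total 1702.
  Any other capacity-feasible assignment to {W-α, W-β, W-γ} ships for at least 431.
Total demand is 45 and no other set of sites has combined capacity ≥ 45, so {W-α, W-β, W-γ} is the only feasible choice of open sites. Minimum: 1702.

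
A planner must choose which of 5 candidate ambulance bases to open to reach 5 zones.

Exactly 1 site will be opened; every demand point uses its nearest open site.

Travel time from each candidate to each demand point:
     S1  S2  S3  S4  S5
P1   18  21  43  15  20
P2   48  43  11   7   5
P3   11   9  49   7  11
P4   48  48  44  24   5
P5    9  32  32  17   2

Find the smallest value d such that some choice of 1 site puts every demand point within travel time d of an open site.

Open {P5}.
  Farthest demand point is S2 at travel time 32 (to P5); all others are ≤ 32.
With {P1} the worst case is 43.
With {P2} the worst case is 48.
No size-1 selection achieves below 32.

32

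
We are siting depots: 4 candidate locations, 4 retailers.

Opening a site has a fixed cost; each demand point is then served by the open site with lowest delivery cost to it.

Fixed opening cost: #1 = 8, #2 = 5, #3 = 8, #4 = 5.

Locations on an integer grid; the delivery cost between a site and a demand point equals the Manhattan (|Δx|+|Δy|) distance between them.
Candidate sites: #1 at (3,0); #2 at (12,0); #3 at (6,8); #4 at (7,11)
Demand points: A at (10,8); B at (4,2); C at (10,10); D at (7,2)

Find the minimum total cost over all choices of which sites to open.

32

Open {#1, #4}: assign each demand point to its cheapest open site.
  A→#4 6, B→#1 3, C→#4 4, D→#1 6
  delivery cost 19, fixed 13 → total 32.
Compare {#3}: delivery cost 25 + fixed 8 = 33.
Compare {#1, #3}: delivery cost 19 + fixed 16 = 35.
Compare {#4}: delivery cost 31 + fixed 5 = 36.
All other subsets cost ≥ 33. Minimum total cost: 32.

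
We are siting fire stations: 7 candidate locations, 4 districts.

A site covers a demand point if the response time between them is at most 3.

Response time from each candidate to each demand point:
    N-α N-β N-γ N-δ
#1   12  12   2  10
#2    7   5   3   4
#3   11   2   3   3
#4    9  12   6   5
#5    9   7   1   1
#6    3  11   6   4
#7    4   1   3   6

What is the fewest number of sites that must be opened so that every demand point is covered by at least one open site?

Coverage sets (demand points within 3 of each site):
  #1: {N-γ}
  #2: {N-γ}
  #3: {N-β, N-γ, N-δ}
  #4: {}
  #5: {N-γ, N-δ}
  #6: {N-α}
  #7: {N-β, N-γ}
No single site covers all 4 demand points.
But {#3, #6} covers everything, so the minimum is 2.

2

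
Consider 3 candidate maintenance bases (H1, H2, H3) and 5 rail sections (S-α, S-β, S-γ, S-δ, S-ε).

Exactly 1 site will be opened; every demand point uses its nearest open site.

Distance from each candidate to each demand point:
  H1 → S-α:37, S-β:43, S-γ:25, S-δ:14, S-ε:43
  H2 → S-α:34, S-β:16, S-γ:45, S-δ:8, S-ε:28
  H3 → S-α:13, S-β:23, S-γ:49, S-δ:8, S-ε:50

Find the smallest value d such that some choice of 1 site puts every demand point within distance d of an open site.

43

Open {H1}.
  Farthest demand point is S-β at distance 43 (to H1); all others are ≤ 43.
With {H2} the worst case is 45.
With {H3} the worst case is 50.
No size-1 selection achieves below 43.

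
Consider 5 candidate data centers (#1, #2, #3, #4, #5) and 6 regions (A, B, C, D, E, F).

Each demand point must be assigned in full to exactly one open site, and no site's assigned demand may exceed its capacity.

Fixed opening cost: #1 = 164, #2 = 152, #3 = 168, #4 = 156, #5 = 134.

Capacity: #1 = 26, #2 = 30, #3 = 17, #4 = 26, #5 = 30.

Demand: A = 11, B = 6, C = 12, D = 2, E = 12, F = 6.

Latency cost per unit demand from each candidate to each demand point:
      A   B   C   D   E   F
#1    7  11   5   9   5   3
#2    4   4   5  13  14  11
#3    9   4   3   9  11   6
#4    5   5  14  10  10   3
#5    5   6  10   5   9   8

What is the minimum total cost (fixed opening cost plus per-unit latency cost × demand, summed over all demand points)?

Open {#1, #2}; cheapest assignment that respects the capacities:
  #1 (cap 26, load 20): D, E, F — cost 2×9 + 12×5 + 6×3 = 96
  #2 (cap 30, load 29): A, B, C — cost 11×4 + 6×4 + 12×5 = 128
  Shipping 224, fixed 316 → total 540.
  Any other capacity-feasible assignment to {#1, #2} ships for at least 224.
Compare {#1, #4}: its best feasible assignment gives total 561.
Compare {#1, #5}: its best feasible assignment gives total 567.
Every other set of open sites that can feasibly serve all demand totals ≥ 561 even under its best assignment. Minimum: 540.

540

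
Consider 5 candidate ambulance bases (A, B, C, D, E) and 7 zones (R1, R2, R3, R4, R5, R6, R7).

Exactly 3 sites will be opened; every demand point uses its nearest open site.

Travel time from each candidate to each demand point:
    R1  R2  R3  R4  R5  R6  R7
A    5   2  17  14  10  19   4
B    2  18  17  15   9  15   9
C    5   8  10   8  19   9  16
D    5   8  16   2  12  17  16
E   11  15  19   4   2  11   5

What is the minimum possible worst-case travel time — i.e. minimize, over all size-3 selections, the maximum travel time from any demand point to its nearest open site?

10

Open {A, B, C}.
  Farthest demand point is R3 at travel time 10 (to C); all others are ≤ 10.
With {A, C, D} the worst case is 10.
With {A, C, E} the worst case is 10.
No size-3 selection achieves below 10.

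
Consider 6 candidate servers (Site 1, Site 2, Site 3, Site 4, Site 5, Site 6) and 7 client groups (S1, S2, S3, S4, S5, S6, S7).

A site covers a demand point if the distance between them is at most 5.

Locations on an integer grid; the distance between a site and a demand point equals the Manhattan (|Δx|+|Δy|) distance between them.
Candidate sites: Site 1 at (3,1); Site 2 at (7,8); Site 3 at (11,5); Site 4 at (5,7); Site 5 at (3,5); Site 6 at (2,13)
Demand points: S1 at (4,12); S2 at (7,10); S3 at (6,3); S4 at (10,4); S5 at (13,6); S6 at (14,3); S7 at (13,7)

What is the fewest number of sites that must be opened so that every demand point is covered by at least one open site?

Coverage sets (demand points within 5 of each site):
  Site 1: {S3}
  Site 2: {S2}
  Site 3: {S4, S5, S6, S7}
  Site 4: {S2, S3}
  Site 5: {S3}
  Site 6: {S1}
No 2 sites suffice: every size-2 union leaves at least one demand point uncovered.
But {Site 3, Site 4, Site 6} covers everything, so the minimum is 3.

3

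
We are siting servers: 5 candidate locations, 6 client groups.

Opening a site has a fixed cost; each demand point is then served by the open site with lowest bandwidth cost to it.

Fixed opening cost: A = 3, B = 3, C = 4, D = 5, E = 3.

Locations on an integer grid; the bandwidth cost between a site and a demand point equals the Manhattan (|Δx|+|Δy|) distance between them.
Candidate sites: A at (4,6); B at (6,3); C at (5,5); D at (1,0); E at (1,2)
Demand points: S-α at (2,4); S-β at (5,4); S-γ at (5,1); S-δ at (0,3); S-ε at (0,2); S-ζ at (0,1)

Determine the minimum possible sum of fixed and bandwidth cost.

Open {B, E}: assign each demand point to its cheapest open site.
  S-α→E 3, S-β→B 2, S-γ→B 3, S-δ→E 2, S-ε→E 1, S-ζ→E 2
  bandwidth cost 13, fixed 6 → total 19.
Compare {C, E}: bandwidth cost 13 + fixed 7 = 20.
Compare {E}: bandwidth cost 19 + fixed 3 = 22.
Compare {A, E}: bandwidth cost 16 + fixed 6 = 22.
All other subsets cost ≥ 20. Minimum total cost: 19.

19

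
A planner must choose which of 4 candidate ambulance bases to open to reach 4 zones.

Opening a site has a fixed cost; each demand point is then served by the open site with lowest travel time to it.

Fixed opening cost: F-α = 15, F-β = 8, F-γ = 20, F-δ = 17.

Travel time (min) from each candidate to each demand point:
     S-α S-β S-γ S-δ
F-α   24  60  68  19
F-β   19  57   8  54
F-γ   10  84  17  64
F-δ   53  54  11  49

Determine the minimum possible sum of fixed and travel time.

126

Open {F-α, F-β}: assign each demand point to its cheapest open site.
  S-α→F-β 19, S-β→F-β 57, S-γ→F-β 8, S-δ→F-α 19
  travel time 103, fixed 23 → total 126.
Compare {F-α, F-β, F-γ}: travel time 94 + fixed 43 = 137.
Compare {F-α, F-δ}: travel time 108 + fixed 32 = 140.
Compare {F-α, F-β, F-δ}: travel time 100 + fixed 40 = 140.
All other subsets cost ≥ 137. Minimum total cost: 126.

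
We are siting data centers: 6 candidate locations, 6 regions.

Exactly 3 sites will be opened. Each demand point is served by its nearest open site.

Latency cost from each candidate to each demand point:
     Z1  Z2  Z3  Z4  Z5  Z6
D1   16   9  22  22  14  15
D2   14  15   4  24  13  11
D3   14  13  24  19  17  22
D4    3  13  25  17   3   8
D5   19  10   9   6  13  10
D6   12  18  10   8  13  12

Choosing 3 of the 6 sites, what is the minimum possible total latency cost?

34

Open {D2, D4, D5}.
  Z1→D4 3, Z2→D5 10, Z3→D2 4, Z4→D5 6, Z5→D4 3, Z6→D4 8  ⇒ total 34.
Compare {D1, D4, D5}: total 38.
Compare {D2, D4, D6}: total 39.
No size-3 selection does better; minimum is 34.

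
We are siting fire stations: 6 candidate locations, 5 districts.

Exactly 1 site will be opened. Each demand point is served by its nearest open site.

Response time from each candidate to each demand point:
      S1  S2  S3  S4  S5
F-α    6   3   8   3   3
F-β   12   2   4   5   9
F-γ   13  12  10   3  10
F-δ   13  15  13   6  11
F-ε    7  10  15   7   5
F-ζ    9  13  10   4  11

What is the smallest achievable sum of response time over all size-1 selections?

Open {F-α}.
  S1→F-α 6, S2→F-α 3, S3→F-α 8, S4→F-α 3, S5→F-α 3  ⇒ total 23.
Compare {F-β}: total 32.
Compare {F-ε}: total 44.
No size-1 selection does better; minimum is 23.

23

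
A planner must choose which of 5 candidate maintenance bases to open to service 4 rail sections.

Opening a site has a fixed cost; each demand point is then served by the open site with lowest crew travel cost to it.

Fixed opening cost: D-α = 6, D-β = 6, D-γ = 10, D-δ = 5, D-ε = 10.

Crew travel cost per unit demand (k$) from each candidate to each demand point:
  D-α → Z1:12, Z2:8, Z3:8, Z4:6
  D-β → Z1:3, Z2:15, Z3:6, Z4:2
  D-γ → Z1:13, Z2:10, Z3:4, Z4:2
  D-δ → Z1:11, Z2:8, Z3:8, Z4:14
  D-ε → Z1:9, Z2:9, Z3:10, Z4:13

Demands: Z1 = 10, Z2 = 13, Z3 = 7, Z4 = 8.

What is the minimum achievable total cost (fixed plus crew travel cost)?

Open {D-β, D-γ, D-δ}: assign each demand point to its cheapest open site.
  Z1→D-β 10×3=30, Z2→D-δ 13×8=104, Z3→D-γ 7×4=28, Z4→D-β 8×2=16
  crew travel cost 178, fixed 21 → total 199.
Compare {D-α, D-β, D-γ}: crew travel cost 178 + fixed 22 = 200.
Compare {D-β, D-δ}: crew travel cost 192 + fixed 11 = 203.
Compare {D-α, D-β}: crew travel cost 192 + fixed 12 = 204.
All other subsets cost ≥ 200. Minimum total cost: 199.

199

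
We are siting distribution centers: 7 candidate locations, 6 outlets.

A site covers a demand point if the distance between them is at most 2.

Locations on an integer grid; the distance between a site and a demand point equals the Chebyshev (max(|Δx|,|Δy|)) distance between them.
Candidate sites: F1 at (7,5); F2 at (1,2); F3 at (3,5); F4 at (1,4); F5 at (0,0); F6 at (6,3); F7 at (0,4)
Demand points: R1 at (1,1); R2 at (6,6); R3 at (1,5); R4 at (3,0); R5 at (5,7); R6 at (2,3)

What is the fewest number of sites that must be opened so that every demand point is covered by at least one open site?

Coverage sets (demand points within 2 of each site):
  F1: {R2, R5}
  F2: {R1, R4, R6}
  F3: {R3, R5, R6}
  F4: {R3, R6}
  F5: {R1}
  F6: {}
  F7: {R3, R6}
No 2 sites suffice: every size-2 union leaves at least one demand point uncovered.
But {F1, F2, F3} covers everything, so the minimum is 3.

3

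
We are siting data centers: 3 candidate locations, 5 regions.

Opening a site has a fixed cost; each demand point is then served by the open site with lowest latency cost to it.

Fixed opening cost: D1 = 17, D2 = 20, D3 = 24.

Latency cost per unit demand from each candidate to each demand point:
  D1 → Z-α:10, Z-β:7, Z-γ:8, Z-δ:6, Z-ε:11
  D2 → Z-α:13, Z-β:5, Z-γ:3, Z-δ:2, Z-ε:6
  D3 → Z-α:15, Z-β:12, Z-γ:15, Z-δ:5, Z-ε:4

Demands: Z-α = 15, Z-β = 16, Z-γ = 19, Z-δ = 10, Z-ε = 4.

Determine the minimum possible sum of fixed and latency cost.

368

Open {D1, D2}: assign each demand point to its cheapest open site.
  Z-α→D1 15×10=150, Z-β→D2 16×5=80, Z-γ→D2 19×3=57, Z-δ→D2 10×2=20, Z-ε→D2 4×6=24
  latency cost 331, fixed 37 → total 368.
Compare {D1, D2, D3}: latency cost 323 + fixed 61 = 384.
Compare {D2}: latency cost 376 + fixed 20 = 396.
Compare {D2, D3}: latency cost 368 + fixed 44 = 412.
All other subsets cost ≥ 384. Minimum total cost: 368.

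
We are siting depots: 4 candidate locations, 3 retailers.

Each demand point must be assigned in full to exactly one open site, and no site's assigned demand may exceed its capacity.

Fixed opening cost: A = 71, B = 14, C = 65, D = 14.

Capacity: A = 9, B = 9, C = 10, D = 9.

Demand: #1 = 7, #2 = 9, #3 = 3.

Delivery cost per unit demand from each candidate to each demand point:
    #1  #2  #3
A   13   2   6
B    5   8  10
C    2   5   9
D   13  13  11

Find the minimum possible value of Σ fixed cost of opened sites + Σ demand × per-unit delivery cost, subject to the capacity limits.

Open {A, B, D}; cheapest assignment that respects the capacities:
  A (cap 9, load 9): #2 — cost 9×2 = 18
  B (cap 9, load 7): #1 — cost 7×5 = 35
  D (cap 9, load 3): #3 — cost 3×11 = 33
  Shipping 86, fixed 99 → total 185.
  Any other capacity-feasible assignment to {A, B, D} ships for at least 86.
Compare {B, C}: its best feasible assignment gives total 192.
Compare {A, C}: its best feasible assignment gives total 195.
Every other set of open sites that can feasibly serve all demand totals ≥ 192 even under its best assignment. Minimum: 185.

185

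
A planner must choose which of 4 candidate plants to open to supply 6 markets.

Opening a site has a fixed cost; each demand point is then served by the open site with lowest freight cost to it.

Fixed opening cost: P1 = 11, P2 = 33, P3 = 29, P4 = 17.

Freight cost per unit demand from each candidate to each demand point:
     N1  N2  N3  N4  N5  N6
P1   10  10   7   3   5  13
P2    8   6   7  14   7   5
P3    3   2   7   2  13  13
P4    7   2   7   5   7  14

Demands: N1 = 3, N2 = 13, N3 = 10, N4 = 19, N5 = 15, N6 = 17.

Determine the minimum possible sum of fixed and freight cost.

Open {P1, P2, P3}: assign each demand point to its cheapest open site.
  N1→P3 3×3=9, N2→P3 13×2=26, N3→P1 10×7=70, N4→P3 19×2=38, N5→P1 15×5=75, N6→P2 17×5=85
  freight cost 303, fixed 73 → total 376.
Compare {P1, P2, P3, P4}: freight cost 303 + fixed 90 = 393.
Compare {P2, P3}: freight cost 333 + fixed 62 = 395.
Compare {P1, P2, P4}: freight cost 334 + fixed 61 = 395.
All other subsets cost ≥ 393. Minimum total cost: 376.

376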